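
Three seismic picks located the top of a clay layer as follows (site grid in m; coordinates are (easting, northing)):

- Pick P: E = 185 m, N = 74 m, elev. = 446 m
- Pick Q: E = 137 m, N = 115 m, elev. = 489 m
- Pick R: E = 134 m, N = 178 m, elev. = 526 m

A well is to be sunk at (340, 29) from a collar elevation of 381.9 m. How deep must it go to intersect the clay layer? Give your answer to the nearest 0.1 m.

25.1 m

Let the plane be z = a·E + b·N + c.
Pick Q−Pick P: −48a + 41b = 43;  Pick R−Pick P: −51a + 104b = 80.
Solving gives a = −0.41089, b = 0.56774.
Then c = 446 − a·185 − b·74 = 480.00.
At (340, 29): z_contact = −139.70 + 16.46 + 480.00 = 356.76 m.
Depth below ground = 381.9 − 356.76 = 25.1 m.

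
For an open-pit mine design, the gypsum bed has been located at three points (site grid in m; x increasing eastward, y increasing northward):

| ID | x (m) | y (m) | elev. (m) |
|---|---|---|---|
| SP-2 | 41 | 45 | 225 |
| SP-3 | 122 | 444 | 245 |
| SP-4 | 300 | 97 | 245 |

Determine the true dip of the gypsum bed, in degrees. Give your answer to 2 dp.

4.50°

Two edge vectors: SP-2→SP-3 = (81, 399, 20), SP-2→SP-4 = (259, 52, 20).
Normal n = (SP-2→SP-3) × (SP-2→SP-4) = (6940, 3560, -99129).
So ∂z/∂x = −n_x/n_z = 0.07001 and ∂z/∂y = −n_y/n_z = 0.03591.
Gradient magnitude |∇z| = √(a² + b²) = √(0.00490 + 0.00129) = 0.07868.
True dip = arctan(0.07868) = 4.50°, dipping toward WSW (azimuth ≈ 243°).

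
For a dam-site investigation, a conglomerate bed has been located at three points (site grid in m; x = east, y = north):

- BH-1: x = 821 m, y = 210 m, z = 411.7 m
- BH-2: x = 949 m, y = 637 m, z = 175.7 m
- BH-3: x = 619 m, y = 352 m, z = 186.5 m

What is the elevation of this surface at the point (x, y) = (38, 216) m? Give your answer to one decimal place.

-62.4 m

Two edge vectors: BH-1→BH-2 = (128, 427, -236), BH-1→BH-3 = (-202, 142, -225.2).
Normal n = (BH-1→BH-2) × (BH-1→BH-3) = (-62648.4, 76497.6, 104430).
So ∂z/∂x = −n_x/n_z = 0.59991 and ∂z/∂y = −n_y/n_z = −0.73253.
Intercept c from BH-1: 411.7 − 492.52 + 153.83 = 73.01.
At (38, 216): z = 22.8 − 158.2 + 73.01 = -62.4 m.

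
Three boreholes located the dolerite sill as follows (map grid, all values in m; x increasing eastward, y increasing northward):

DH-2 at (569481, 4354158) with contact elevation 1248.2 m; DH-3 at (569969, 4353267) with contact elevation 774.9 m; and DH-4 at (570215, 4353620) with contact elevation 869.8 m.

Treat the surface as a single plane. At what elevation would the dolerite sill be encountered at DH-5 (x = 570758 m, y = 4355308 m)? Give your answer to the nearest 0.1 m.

1457.1 m

Two edge vectors: DH-2→DH-3 = (488, -891, -473.3), DH-2→DH-4 = (734, -538, -378.4).
Normal n = (DH-2→DH-3) × (DH-2→DH-4) = (82519, -162743, 391450).
So ∂z/∂x = −n_x/n_z = −0.210803423 and ∂z/∂y = −n_y/n_z = 0.415744029.
Intercept c from DH-2: 1248.2 + 120048.54 − 1810215.19 = −1688918.44.
At (570758, 4355308): z = −120317.7 + 1810693.3 − 1688918.44 = 1457.1 m.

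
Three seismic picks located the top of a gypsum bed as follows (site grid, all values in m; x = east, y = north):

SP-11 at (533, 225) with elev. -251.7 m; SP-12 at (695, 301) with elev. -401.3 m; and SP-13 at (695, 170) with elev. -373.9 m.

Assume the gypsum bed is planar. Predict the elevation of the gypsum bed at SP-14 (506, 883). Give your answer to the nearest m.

Two edge vectors: SP-11→SP-12 = (162, 76, -149.6), SP-11→SP-13 = (162, -55, -122.2).
Normal n = (SP-11→SP-12) × (SP-11→SP-13) = (-17515.2, -4438.8, -21222).
So ∂z/∂x = −n_x/n_z = −0.82533 and ∂z/∂y = −n_y/n_z = −0.20916.
Intercept c from SP-11: -251.7 + 439.90 + 47.06 = 235.26.
At (506, 883): z = −417.6 − 184.7 + 235.26 = -367.0 m.

-367 m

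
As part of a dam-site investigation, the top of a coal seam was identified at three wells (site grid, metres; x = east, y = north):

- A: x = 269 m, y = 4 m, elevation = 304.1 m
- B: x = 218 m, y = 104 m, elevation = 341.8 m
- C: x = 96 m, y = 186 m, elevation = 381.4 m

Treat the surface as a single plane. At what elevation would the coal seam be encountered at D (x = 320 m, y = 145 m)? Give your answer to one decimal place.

Let the plane be z = a·x + b·y + c.
B−A: −51a + 100b = 37.7;  C−A: −173a + 182b = 77.3.
Solving gives a = −0.10833, b = 0.32175.
Then c = 304.1 − a·269 − b·4 = 331.95.
At (320, 145): z = −34.7 + 46.7 + 331.95 = 343.9 m.

343.9 m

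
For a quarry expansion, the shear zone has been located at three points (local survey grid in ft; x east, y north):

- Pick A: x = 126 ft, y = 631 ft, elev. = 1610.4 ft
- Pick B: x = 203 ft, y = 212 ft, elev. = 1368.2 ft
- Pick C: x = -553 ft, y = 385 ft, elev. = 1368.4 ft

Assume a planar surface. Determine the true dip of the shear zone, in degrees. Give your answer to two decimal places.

31.75°

Two edge vectors: Pick A→Pick B = (77, -419, -242.2), Pick A→Pick C = (-679, -246, -242).
Normal n = (Pick A→Pick B) × (Pick A→Pick C) = (41816.8, 183087.8, -303443).
So ∂z/∂x = −n_x/n_z = 0.13781 and ∂z/∂y = −n_y/n_z = 0.60337.
Gradient magnitude |∇z| = √(a² + b²) = √(0.01899 + 0.36405) = 0.61891.
True dip = arctan(0.61891) = 31.75°, dipping toward SSW (azimuth ≈ 193°).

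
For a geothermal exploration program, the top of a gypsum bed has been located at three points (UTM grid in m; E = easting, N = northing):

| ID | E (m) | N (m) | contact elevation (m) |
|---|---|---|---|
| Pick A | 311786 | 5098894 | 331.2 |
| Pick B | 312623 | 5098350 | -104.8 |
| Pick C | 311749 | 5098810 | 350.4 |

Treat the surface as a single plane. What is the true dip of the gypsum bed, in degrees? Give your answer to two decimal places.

Let the plane be z = a·E + b·N + c.
Pick B−Pick A: 837a − 544b = −436;  Pick C−Pick A: −37a − 84b = 19.2.
Solving gives a = −0.52047, b = 0.00068.
Gradient magnitude |∇z| = √(a² + b²) = √(0.27088 + 0.00000) = 0.52047.
True dip = arctan(0.52047) = 27.50°, dipping toward E (azimuth ≈ 090°).

27.50°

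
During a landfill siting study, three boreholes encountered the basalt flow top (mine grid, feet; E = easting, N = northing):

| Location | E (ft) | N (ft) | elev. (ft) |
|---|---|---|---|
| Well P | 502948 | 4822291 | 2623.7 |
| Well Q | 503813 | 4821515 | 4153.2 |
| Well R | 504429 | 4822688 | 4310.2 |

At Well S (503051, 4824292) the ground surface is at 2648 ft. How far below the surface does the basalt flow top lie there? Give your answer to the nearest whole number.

Let the plane be z = a·E + b·N + c.
Well Q−Well P: 865a − 776b = 1529.5;  Well R−Well P: 1481a + 397b = 1686.5.
Solving gives a = 1.28357042, b = −0.54022112.
Then c = 2623.7 − a·502948 − b·4822291 = 1962157.98.
At (503051, 4824292): z_contact = 645701.4 − 2606184.4 + 1962157.98 = 1674.9 ft.
Depth below ground = 2648 − 1674.9 = 973 ft.

973 ft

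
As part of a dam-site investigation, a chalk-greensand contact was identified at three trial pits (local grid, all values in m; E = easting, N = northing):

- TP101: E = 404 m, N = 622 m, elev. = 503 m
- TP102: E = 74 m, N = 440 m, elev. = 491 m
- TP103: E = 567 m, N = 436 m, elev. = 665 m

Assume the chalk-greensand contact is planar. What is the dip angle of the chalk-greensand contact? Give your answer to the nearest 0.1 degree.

Let the plane be z = a·E + b·N + c.
TP102−TP101: −330a − 182b = −12;  TP103−TP101: 163a − 186b = 162.
Solving gives a = 0.34835, b = −0.56569.
Gradient magnitude |∇z| = √(a² + b²) = √(0.12135 + 0.32001) = 0.66435.
True dip = arctan(0.66435) = 33.6°, dipping toward NNW (azimuth ≈ 328°).

33.6°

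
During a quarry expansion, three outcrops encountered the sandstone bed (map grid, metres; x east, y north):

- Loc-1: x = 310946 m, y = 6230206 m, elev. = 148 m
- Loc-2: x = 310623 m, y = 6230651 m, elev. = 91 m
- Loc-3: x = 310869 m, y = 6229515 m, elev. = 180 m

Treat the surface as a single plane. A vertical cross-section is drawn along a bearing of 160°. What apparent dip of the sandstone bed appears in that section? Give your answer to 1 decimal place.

Two edge vectors: Loc-1→Loc-2 = (-323, 445, -57), Loc-1→Loc-3 = (-77, -691, 32).
Normal n = (Loc-1→Loc-2) × (Loc-1→Loc-3) = (-25147, 14725, 257458).
So ∂z/∂x = −n_x/n_z = 0.09767 and ∂z/∂y = −n_y/n_z = −0.05719.
Unit vector along 160° is (sin 160°, cos 160°) = (0.3420, -0.9397).
Slope in that direction = a·(0.3420) + b·(-0.9397) = 0.08715.
Apparent dip = arctan|0.08715| = 5.0° (true dip is 6.5°, so apparent ≤ true as expected).

5.0°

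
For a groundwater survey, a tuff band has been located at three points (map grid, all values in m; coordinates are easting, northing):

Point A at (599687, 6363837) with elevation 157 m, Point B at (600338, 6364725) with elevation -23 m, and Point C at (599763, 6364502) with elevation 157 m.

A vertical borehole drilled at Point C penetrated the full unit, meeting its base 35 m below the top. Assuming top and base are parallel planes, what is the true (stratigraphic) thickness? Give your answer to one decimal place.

33.2 m

Let the plane be z = a·easting + b·northing + c.
Point B−Point A: 651a + 888b = −180;  Point C−Point A: 76a + 665b = 0.
Solving gives a = −0.32756, b = 0.03744.
|∇z| = √(a²+b²) = 0.32969, so dip δ = arctan(0.32969) = 18.25°.
True thickness = vertical thickness × cos δ = 35 × cos 18.25° = 33.2 m.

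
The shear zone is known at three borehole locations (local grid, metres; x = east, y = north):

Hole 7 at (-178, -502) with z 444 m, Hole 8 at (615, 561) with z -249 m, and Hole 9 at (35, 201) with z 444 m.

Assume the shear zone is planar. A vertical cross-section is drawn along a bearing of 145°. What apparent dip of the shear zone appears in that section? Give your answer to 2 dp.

Let the plane be z = a·x + b·y + c.
Hole 8−Hole 7: 793a + 1063b = −693;  Hole 9−Hole 7: 213a + 703b = 0.
Solving gives a = −1.47157, b = 0.44587.
Unit vector along 145° is (sin 145°, cos 145°) = (0.5736, -0.8192).
Slope in that direction = a·(0.5736) + b·(-0.8192) = −1.20929.
Apparent dip = arctan|1.20929| = 50.41° (true dip is 57.0°, so apparent ≤ true as expected).

50.41°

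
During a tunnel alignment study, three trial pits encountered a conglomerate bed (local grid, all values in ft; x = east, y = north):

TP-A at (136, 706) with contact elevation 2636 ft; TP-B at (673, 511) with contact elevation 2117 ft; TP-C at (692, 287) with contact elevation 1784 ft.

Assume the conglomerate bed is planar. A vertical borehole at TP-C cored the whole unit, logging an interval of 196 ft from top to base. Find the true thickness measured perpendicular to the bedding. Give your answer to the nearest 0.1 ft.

Two edge vectors: TP-A→TP-B = (537, -195, -519), TP-A→TP-C = (556, -419, -852).
Normal n = (TP-A→TP-B) × (TP-A→TP-C) = (-51321, 168960, -116583).
So ∂z/∂x = −n_x/n_z = −0.44021 and ∂z/∂y = −n_y/n_z = 1.44927.
|∇z| = √(a²+b²) = 1.51465, so dip δ = arctan(1.51465) = 56.57°.
True thickness = vertical thickness × cos δ = 196 × cos 56.57° = 108.0 ft.

108.0 ft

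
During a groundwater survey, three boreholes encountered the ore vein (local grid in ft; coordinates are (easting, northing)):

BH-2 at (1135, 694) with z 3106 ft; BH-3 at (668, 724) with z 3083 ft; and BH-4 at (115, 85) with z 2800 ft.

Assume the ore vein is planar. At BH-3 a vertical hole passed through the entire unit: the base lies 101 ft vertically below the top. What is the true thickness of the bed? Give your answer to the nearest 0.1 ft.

94.2 ft

Two edge vectors: BH-2→BH-3 = (-467, 30, -23), BH-2→BH-4 = (-1020, -609, -306).
Normal n = (BH-2→BH-3) × (BH-2→BH-4) = (-23187, -119442, 315003).
So ∂z/∂E = −n_x/n_z = 0.07361 and ∂z/∂N = −n_y/n_z = 0.37918.
|∇z| = √(a²+b²) = 0.38626, so dip δ = arctan(0.38626) = 21.12°.
True thickness = vertical thickness × cos δ = 101 × cos 21.12° = 94.2 ft.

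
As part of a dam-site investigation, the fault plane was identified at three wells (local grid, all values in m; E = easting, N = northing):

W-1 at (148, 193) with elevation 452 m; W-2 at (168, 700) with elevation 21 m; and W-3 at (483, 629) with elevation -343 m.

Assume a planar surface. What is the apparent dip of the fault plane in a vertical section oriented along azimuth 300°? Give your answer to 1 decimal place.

37.2°

Two edge vectors: W-1→W-2 = (20, 507, -431), W-1→W-3 = (335, 436, -795).
Normal n = (W-1→W-2) × (W-1→W-3) = (-215149, -128485, -161125).
So ∂z/∂E = −n_x/n_z = −1.33529 and ∂z/∂N = −n_y/n_z = −0.79742.
Unit vector along 300° is (sin 300°, cos 300°) = (-0.8660, 0.5000).
Slope in that direction = a·(-0.8660) + b·(0.5000) = 0.75769.
Apparent dip = arctan|0.75769| = 37.2° (true dip is 57.3°, so apparent ≤ true as expected).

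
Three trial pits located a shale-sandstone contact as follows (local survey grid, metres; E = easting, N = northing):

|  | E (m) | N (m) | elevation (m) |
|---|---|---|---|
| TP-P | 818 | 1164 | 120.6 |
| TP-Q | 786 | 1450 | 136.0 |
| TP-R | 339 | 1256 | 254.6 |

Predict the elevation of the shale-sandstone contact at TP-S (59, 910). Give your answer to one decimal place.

323.7 m

Two edge vectors: TP-P→TP-Q = (-32, 286, 15.4), TP-P→TP-R = (-479, 92, 134).
Normal n = (TP-P→TP-Q) × (TP-P→TP-R) = (36907.2, -3088.6, 134050).
So ∂z/∂E = −n_x/n_z = −0.275324 and ∂z/∂N = −n_y/n_z = 0.023041.
Intercept c from TP-P: 120.6 + 225.22 − 26.82 = 319.00.
At (59, 910): z = −16.2 + 21.0 + 319.00 = 323.7 m.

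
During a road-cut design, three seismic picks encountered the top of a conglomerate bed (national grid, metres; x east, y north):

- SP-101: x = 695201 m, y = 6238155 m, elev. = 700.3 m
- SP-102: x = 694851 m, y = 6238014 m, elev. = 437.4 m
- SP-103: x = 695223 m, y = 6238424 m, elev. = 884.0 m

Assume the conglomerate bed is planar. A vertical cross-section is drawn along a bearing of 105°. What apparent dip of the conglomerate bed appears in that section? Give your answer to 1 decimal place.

Let the plane be z = a·x + b·y + c.
SP-102−SP-101: −350a − 141b = −262.9;  SP-103−SP-101: 22a + 269b = 183.7.
Solving gives a = 0.49225, b = 0.64264.
Unit vector along 105° is (sin 105°, cos 105°) = (0.9659, -0.2588).
Slope in that direction = a·(0.9659) + b·(-0.2588) = 0.30915.
Apparent dip = arctan|0.30915| = 17.2° (true dip is 39.0°, so apparent ≤ true as expected).

17.2°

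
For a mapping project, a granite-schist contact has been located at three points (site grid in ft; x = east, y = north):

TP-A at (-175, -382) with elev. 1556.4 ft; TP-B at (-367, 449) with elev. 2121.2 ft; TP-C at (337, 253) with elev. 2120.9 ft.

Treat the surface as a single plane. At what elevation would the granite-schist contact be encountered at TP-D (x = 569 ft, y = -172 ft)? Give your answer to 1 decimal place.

Let the plane be z = a·x + b·y + c.
TP-B−TP-A: −192a + 831b = 564.8;  TP-C−TP-A: 512a + 635b = 564.5.
Solving gives a = 0.20178, b = 0.72628.
Then c = 1556.4 − a·-175 − b·-382 = 1869.15.
At (569, -172): z = 114.8 − 124.9 + 1869.15 = 1859.0 ft.

1859.0 ft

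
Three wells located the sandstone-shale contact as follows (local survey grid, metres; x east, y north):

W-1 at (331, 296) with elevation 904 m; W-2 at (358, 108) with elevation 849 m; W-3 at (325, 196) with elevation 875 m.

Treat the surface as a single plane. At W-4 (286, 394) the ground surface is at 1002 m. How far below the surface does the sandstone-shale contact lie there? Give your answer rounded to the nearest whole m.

Let the plane be z = a·x + b·y + c.
W-2−W-1: 27a − 188b = −55;  W-3−W-1: −6a − 100b = −29.
Solving gives a = −0.01254, b = 0.29075.
Then c = 904 − a·331 − b·296 = 822.09.
At (286, 394): z_contact = −3.6 + 114.6 + 822.09 = 933.1 m.
Depth below ground = 1002 − 933.1 = 69 m.

69 m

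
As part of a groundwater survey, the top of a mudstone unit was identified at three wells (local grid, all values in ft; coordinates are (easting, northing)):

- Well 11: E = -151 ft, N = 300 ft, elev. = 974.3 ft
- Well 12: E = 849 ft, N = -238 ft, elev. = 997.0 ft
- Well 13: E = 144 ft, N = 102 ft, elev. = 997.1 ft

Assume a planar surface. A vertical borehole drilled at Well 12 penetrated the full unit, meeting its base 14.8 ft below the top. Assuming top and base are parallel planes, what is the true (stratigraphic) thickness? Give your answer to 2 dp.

13.47 ft

Two edge vectors: Well 11→Well 12 = (1000, -538, 22.7), Well 11→Well 13 = (295, -198, 22.8).
Normal n = (Well 11→Well 12) × (Well 11→Well 13) = (-7771.8, -16103.5, -39290).
So ∂z/∂E = −n_x/n_z = −0.19781 and ∂z/∂N = −n_y/n_z = −0.40986.
|∇z| = √(a²+b²) = 0.45510, so dip δ = arctan(0.45510) = 24.47°.
True thickness = vertical thickness × cos δ = 14.8 × cos 24.47° = 13.47 ft.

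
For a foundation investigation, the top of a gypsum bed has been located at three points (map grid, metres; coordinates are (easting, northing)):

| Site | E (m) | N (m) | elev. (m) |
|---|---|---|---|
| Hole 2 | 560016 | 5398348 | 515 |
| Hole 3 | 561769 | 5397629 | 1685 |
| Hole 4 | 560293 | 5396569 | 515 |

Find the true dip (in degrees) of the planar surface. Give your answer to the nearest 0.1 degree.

35.8°

Let the plane be z = a·E + b·N + c.
Hole 3−Hole 2: 1753a − 719b = 1170;  Hole 4−Hole 2: 277a − 1779b = 0.
Solving gives a = 0.71296, b = 0.11101.
Gradient magnitude |∇z| = √(a² + b²) = √(0.50831 + 0.01232) = 0.72155.
True dip = arctan(0.72155) = 35.8°, dipping toward W (azimuth ≈ 261°).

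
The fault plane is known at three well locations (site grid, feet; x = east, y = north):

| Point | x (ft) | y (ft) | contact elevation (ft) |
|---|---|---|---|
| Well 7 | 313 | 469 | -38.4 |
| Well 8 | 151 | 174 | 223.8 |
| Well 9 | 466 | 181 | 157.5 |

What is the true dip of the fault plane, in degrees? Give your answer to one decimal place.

Two edge vectors: Well 7→Well 8 = (-162, -295, 262.2), Well 7→Well 9 = (153, -288, 195.9).
Normal n = (Well 7→Well 8) × (Well 7→Well 9) = (17723.1, 71852.4, 91791).
So ∂z/∂x = −n_x/n_z = −0.19308 and ∂z/∂y = −n_y/n_z = −0.78278.
Gradient magnitude |∇z| = √(a² + b²) = √(0.03728 + 0.61275) = 0.80624.
True dip = arctan(0.80624) = 38.9°, dipping toward NNE (azimuth ≈ 014°).

38.9°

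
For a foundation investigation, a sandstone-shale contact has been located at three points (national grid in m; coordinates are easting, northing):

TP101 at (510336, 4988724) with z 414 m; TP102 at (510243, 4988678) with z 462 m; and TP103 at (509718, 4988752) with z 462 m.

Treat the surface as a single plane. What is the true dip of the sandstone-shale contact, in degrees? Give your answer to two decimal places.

Two edge vectors: TP101→TP102 = (-93, -46, 48), TP101→TP103 = (-618, 28, 48).
Normal n = (TP101→TP102) × (TP101→TP103) = (-3552, -25200, -31032).
So ∂z/∂easting = −n_x/n_z = −0.11446 and ∂z/∂northing = −n_y/n_z = −0.81206.
Gradient magnitude |∇z| = √(a² + b²) = √(0.01310 + 0.65945) = 0.82009.
True dip = arctan(0.82009) = 39.35°, dipping toward N (azimuth ≈ 008°).

39.35°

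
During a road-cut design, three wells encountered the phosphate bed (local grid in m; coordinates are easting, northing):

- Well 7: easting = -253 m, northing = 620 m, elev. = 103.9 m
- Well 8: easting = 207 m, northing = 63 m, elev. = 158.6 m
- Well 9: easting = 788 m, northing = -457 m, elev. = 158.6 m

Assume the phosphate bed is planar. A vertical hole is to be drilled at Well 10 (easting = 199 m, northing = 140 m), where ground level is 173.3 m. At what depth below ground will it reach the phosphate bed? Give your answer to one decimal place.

41.0 m

Let the plane be z = a·easting + b·northing + c.
Well 8−Well 7: 460a − 557b = 54.7;  Well 9−Well 7: 1041a − 1077b = 54.7.
Solving gives a = −0.33695, b = −0.37647.
Then c = 103.9 − a·-253 − b·620 = 252.07.
At (199, 140): z_contact = −67.05 − 52.71 + 252.07 = 132.31 m.
Depth below ground = 173.3 − 132.31 = 41.0 m.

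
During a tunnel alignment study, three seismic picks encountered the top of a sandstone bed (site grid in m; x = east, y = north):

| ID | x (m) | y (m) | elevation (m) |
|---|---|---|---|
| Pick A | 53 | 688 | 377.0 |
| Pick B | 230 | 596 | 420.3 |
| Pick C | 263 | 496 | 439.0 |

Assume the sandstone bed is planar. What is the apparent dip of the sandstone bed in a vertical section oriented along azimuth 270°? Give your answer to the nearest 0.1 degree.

10.1°

Let the plane be z = a·x + b·y + c.
Pick B−Pick A: 177a − 92b = 43.3;  Pick C−Pick A: 210a − 192b = 62.
Solving gives a = 0.17796, b = −0.12827.
Unit vector along 270° is (sin 270°, cos 270°) = (-1.0000, -0.0000).
Slope in that direction = a·(-1.0000) + b·(-0.0000) = −0.17796.
Apparent dip = arctan|0.17796| = 10.1° (true dip is 12.4°, so apparent ≤ true as expected).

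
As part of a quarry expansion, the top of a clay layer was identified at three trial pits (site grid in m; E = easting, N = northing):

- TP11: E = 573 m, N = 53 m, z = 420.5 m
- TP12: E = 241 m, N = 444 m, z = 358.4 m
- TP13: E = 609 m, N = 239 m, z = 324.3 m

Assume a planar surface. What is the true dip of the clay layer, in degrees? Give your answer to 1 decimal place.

Let the plane be z = a·E + b·N + c.
TP12−TP11: −332a + 391b = −62.1;  TP13−TP11: 36a + 186b = −96.2.
Solving gives a = −0.34372, b = −0.45068.
Gradient magnitude |∇z| = √(a² + b²) = √(0.11814 + 0.20311) = 0.56679.
True dip = arctan(0.56679) = 29.5°, dipping toward NE (azimuth ≈ 037°).

29.5°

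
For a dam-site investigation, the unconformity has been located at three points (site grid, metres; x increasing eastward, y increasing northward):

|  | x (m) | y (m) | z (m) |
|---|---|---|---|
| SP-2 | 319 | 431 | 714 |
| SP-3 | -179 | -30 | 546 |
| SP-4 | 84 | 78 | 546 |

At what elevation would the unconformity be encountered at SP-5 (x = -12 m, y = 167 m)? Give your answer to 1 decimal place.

630.1 m

Let the plane be z = a·x + b·y + c.
SP-3−SP-2: −498a − 461b = −168;  SP-4−SP-2: −235a − 353b = −168.
Solving gives a = −0.26896, b = 0.65498.
Then c = 714 − a·319 − b·431 = 517.50.
At (-12, 167): z = 3.2 + 109.4 + 517.50 = 630.1 m.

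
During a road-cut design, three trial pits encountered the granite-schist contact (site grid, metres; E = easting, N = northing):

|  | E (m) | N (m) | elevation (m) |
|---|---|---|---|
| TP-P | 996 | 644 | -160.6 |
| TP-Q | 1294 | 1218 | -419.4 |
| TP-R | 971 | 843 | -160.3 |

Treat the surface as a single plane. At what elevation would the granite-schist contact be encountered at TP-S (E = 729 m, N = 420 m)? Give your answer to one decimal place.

46.1 m

Let the plane be z = a·E + b·N + c.
TP-Q−TP-P: 298a + 574b = −258.8;  TP-R−TP-P: −25a + 199b = 0.3.
Solving gives a = −0.701589, b = −0.086632.
Then c = -160.6 − a·996 − b·644 = 593.97.
At (729, 420): z = −511.5 − 36.4 + 593.97 = 46.1 m.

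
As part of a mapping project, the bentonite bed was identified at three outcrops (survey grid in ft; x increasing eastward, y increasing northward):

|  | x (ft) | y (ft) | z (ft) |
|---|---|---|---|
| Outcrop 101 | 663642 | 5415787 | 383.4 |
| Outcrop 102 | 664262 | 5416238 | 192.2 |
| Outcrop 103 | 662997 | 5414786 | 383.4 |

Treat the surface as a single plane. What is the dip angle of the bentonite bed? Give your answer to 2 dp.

34.63°

Let the plane be z = a·x + b·y + c.
Outcrop 102−Outcrop 101: 620a + 451b = −191.2;  Outcrop 103−Outcrop 101: −645a − 1001b = 0.
Solving gives a = −0.58046, b = 0.37402.
Gradient magnitude |∇z| = √(a² + b²) = √(0.33693 + 0.13989) = 0.69052.
True dip = arctan(0.69052) = 34.63°, dipping toward ESE (azimuth ≈ 123°).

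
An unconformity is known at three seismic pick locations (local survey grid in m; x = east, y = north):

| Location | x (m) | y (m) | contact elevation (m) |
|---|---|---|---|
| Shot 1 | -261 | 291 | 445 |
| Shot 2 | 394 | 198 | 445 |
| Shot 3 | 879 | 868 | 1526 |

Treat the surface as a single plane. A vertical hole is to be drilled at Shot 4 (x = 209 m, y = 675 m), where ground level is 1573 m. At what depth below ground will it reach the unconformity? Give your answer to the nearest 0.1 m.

468.6 m

Two edge vectors: Shot 1→Shot 2 = (655, -93, 0), Shot 1→Shot 3 = (1140, 577, 1081).
Normal n = (Shot 1→Shot 2) × (Shot 1→Shot 3) = (-100533, -708055, 483955).
So ∂z/∂x = −n_x/n_z = 0.20773 and ∂z/∂y = −n_y/n_z = 1.46306.
Intercept c from Shot 1: 445 + 54.22 − 425.75 = 73.47.
At (209, 675): z_contact = 43.42 + 987.57 + 73.47 = 1104.45 m.
Depth below ground = 1573 − 1104.45 = 468.6 m.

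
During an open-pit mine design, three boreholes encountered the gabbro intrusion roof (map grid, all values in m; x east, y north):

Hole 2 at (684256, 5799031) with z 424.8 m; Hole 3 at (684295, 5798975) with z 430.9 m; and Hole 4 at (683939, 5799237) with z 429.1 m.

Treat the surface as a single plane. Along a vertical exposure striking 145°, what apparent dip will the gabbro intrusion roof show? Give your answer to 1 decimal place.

5.1°

Let the plane be z = a·x + b·y + c.
Hole 3−Hole 2: 39a − 56b = 6.1;  Hole 4−Hole 2: −317a + 206b = 4.3.
Solving gives a = −0.15409, b = −0.21624.
Unit vector along 145° is (sin 145°, cos 145°) = (0.5736, -0.8192).
Slope in that direction = a·(0.5736) + b·(-0.8192) = 0.08875.
Apparent dip = arctan|0.08875| = 5.1° (true dip is 14.9°, so apparent ≤ true as expected).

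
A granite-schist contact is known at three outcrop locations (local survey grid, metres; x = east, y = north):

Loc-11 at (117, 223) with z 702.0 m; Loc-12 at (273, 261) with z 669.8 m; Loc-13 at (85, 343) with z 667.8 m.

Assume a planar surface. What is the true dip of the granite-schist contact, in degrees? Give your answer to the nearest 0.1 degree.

19.0°

Two edge vectors: Loc-11→Loc-12 = (156, 38, -32.2), Loc-11→Loc-13 = (-32, 120, -34.2).
Normal n = (Loc-11→Loc-12) × (Loc-11→Loc-13) = (2564.4, 6365.6, 19936).
So ∂z/∂x = −n_x/n_z = −0.12863 and ∂z/∂y = −n_y/n_z = −0.31930.
Gradient magnitude |∇z| = √(a² + b²) = √(0.01655 + 0.10195) = 0.34424.
True dip = arctan(0.34424) = 19.0°, dipping toward NNE (azimuth ≈ 022°).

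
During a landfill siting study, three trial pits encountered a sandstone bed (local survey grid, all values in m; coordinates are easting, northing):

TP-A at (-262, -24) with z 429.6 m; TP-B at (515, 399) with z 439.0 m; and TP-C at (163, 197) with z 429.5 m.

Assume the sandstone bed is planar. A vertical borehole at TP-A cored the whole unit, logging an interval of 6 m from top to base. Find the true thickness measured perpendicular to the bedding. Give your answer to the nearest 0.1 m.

5.2 m

Two edge vectors: TP-A→TP-B = (777, 423, 9.4), TP-A→TP-C = (425, 221, -0.1).
Normal n = (TP-A→TP-B) × (TP-A→TP-C) = (-2119.7, 4072.7, -8058).
So ∂z/∂easting = −n_x/n_z = −0.26306 and ∂z/∂northing = −n_y/n_z = 0.50542.
|∇z| = √(a²+b²) = 0.56978, so dip δ = arctan(0.56978) = 29.67°.
True thickness = vertical thickness × cos δ = 6 × cos 29.67° = 5.2 m.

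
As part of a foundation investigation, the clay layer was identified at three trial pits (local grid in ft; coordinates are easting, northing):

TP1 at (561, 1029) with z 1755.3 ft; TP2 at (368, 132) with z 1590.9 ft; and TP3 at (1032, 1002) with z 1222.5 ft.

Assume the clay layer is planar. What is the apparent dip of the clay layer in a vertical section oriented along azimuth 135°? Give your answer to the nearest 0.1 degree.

47.2°

Let the plane be z = a·easting + b·northing + c.
TP2−TP1: −193a − 897b = −164.4;  TP3−TP1: 471a − 27b = −532.8.
Solving gives a = −1.10705, b = 0.42147.
Unit vector along 135° is (sin 135°, cos 135°) = (0.7071, -0.7071).
Slope in that direction = a·(0.7071) + b·(-0.7071) = −1.08083.
Apparent dip = arctan|1.08083| = 47.2° (true dip is 49.8°, so apparent ≤ true as expected).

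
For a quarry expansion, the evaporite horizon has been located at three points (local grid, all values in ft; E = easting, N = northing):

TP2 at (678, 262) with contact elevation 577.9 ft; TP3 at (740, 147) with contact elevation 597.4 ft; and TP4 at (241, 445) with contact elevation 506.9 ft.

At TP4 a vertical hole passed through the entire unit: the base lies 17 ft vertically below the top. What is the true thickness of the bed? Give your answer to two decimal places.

16.79 ft

Let the plane be z = a·E + b·N + c.
TP3−TP2: 62a − 115b = 19.5;  TP4−TP2: −437a + 183b = −71.
Solving gives a = 0.11813, b = −0.10588.
|∇z| = √(a²+b²) = 0.15864, so dip δ = arctan(0.15864) = 9.01°.
True thickness = vertical thickness × cos δ = 17 × cos 9.01° = 16.79 ft.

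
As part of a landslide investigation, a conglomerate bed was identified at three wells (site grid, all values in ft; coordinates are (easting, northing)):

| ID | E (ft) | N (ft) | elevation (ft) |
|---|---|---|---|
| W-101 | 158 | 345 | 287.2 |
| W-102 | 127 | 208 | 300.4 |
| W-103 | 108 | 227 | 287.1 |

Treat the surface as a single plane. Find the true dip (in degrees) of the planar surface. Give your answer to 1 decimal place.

Two edge vectors: W-101→W-102 = (-31, -137, 13.2), W-101→W-103 = (-50, -118, -0.1).
Normal n = (W-101→W-102) × (W-101→W-103) = (1571.3, -663.1, -3192).
So ∂z/∂E = −n_x/n_z = 0.49226 and ∂z/∂N = −n_y/n_z = −0.20774.
Gradient magnitude |∇z| = √(a² + b²) = √(0.24232 + 0.04316) = 0.53430.
True dip = arctan(0.53430) = 28.1°, dipping toward WNW (azimuth ≈ 293°).

28.1°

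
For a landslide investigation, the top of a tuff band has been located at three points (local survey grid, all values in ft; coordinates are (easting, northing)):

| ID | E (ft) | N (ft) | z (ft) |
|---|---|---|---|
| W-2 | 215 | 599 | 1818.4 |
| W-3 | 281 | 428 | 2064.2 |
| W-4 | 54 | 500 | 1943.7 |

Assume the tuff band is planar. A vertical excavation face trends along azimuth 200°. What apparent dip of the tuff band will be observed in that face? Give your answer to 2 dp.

Two edge vectors: W-2→W-3 = (66, -171, 245.8), W-2→W-4 = (-161, -99, 125.3).
Normal n = (W-2→W-3) × (W-2→W-4) = (2907.9, -47843.6, -34065).
So ∂z/∂E = −n_x/n_z = 0.08536 and ∂z/∂N = −n_y/n_z = −1.40448.
Unit vector along 200° is (sin 200°, cos 200°) = (-0.3420, -0.9397).
Slope in that direction = a·(-0.3420) + b·(-0.9397) = 1.29058.
Apparent dip = arctan|1.29058| = 52.23° (true dip is 54.6°, so apparent ≤ true as expected).

52.23°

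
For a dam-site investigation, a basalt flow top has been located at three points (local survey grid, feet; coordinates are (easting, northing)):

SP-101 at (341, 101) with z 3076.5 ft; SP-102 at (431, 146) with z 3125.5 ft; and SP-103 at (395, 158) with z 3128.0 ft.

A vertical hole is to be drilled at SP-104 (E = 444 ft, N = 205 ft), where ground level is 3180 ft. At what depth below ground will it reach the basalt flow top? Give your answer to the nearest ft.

9 ft

Two edge vectors: SP-101→SP-102 = (90, 45, 49), SP-101→SP-103 = (54, 57, 51.5).
Normal n = (SP-101→SP-102) × (SP-101→SP-103) = (-475.5, -1989, 2700).
So ∂z/∂E = −n_x/n_z = 0.17611 and ∂z/∂N = −n_y/n_z = 0.73667.
Intercept c from SP-101: 3076.5 − 60.05 − 74.40 = 2942.04.
At (444, 205): z_contact = 78.2 + 151.0 + 2942.04 = 3171.3 ft.
Depth below ground = 3180 − 3171.3 = 9 ft.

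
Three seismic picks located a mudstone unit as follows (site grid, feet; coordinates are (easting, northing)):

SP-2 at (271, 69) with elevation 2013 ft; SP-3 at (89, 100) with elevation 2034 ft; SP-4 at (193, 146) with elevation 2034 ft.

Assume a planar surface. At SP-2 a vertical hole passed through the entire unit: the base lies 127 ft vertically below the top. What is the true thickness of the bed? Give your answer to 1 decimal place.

Two edge vectors: SP-2→SP-3 = (-182, 31, 21), SP-2→SP-4 = (-78, 77, 21).
Normal n = (SP-2→SP-3) × (SP-2→SP-4) = (-966, 2184, -11596).
So ∂z/∂E = −n_x/n_z = −0.08330 and ∂z/∂N = −n_y/n_z = 0.18834.
|∇z| = √(a²+b²) = 0.20594, so dip δ = arctan(0.20594) = 11.64°.
True thickness = vertical thickness × cos δ = 127 × cos 11.64° = 124.4 ft.

124.4 ft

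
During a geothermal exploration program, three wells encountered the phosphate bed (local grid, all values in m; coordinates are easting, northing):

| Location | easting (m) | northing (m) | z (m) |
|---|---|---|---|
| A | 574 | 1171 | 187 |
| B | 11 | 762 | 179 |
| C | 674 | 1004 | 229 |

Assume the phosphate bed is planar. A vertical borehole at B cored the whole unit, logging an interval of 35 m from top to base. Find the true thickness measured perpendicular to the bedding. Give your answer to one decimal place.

Let the plane be z = a·easting + b·northing + c.
B−A: −563a − 409b = −8;  C−A: 100a − 167b = 42.
Solving gives a = 0.13722, b = −0.16933.
|∇z| = √(a²+b²) = 0.21795, so dip δ = arctan(0.21795) = 12.30°.
True thickness = vertical thickness × cos δ = 35 × cos 12.30° = 34.2 m.

34.2 m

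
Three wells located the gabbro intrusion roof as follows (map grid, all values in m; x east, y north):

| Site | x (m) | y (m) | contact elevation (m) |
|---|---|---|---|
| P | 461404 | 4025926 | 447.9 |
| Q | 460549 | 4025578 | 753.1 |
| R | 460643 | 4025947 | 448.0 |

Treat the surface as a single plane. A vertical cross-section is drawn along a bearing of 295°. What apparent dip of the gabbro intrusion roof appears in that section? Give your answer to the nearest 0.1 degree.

Two edge vectors: P→Q = (-855, -348, 305.2), P→R = (-761, 21, 0.1).
Normal n = (P→Q) × (P→R) = (-6444, -232171.7, -282783).
So ∂z/∂x = −n_x/n_z = −0.02279 and ∂z/∂y = −n_y/n_z = −0.82102.
Unit vector along 295° is (sin 295°, cos 295°) = (-0.9063, 0.4226).
Slope in that direction = a·(-0.9063) + b·(0.4226) = −0.32633.
Apparent dip = arctan|0.32633| = 18.1° (true dip is 39.4°, so apparent ≤ true as expected).

18.1°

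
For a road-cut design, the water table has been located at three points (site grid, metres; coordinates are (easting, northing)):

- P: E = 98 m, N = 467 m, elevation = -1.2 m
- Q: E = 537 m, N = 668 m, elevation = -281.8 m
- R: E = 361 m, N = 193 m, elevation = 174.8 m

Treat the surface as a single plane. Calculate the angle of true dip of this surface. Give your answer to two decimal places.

42.14°

Let the plane be z = a·E + b·N + c.
Q−P: 439a + 201b = −280.6;  R−P: 263a − 274b = 176.
Solving gives a = −0.23973, b = −0.87244.
Gradient magnitude |∇z| = √(a² + b²) = √(0.05747 + 0.76115) = 0.90477.
True dip = arctan(0.90477) = 42.14°, dipping toward NNE (azimuth ≈ 015°).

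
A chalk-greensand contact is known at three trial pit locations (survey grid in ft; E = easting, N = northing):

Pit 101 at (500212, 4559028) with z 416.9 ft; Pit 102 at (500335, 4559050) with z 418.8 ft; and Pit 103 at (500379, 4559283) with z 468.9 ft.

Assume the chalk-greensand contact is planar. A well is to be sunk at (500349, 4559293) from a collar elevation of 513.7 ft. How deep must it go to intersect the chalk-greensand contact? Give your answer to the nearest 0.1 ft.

41.9 ft

Let the plane be z = a·E + b·N + c.
Pit 102−Pit 101: 123a + 22b = 1.9;  Pit 103−Pit 101: 167a + 255b = 52.
Solving gives a = −0.023816402, b = 0.219518977.
Then c = 416.9 − a·500212 − b·4559028 = −988463.01.
At (500349, 4559293): z_contact = −11916.51 + 1000851.34 − 988463.01 = 471.81 ft.
Depth below ground = 513.7 − 471.81 = 41.9 ft.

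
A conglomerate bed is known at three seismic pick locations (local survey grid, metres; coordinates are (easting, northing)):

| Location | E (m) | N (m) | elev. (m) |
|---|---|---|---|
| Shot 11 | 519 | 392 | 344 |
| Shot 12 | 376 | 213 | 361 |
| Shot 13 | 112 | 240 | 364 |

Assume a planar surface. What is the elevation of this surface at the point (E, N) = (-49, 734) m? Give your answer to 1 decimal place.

Let the plane be z = a·E + b·N + c.
Shot 12−Shot 11: −143a − 179b = 17;  Shot 13−Shot 11: −407a − 152b = 20.
Solving gives a = −0.01948, b = −0.07941.
Then c = 344 − a·519 − b·392 = 385.24.
At (-49, 734): z = 1.0 − 58.3 + 385.24 = 327.9 m.

327.9 m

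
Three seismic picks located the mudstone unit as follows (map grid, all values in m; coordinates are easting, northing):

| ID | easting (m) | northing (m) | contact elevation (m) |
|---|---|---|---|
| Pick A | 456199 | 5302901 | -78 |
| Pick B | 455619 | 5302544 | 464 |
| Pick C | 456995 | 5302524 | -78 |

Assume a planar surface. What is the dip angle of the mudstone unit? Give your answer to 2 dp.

Let the plane be z = a·easting + b·northing + c.
Pick B−Pick A: −580a − 357b = 542;  Pick C−Pick A: 796a − 377b = 0.
Solving gives a = −0.40637, b = −0.85800.
Gradient magnitude |∇z| = √(a² + b²) = √(0.16513 + 0.73617) = 0.94937.
True dip = arctan(0.94937) = 43.51°, dipping toward NNE (azimuth ≈ 025°).

43.51°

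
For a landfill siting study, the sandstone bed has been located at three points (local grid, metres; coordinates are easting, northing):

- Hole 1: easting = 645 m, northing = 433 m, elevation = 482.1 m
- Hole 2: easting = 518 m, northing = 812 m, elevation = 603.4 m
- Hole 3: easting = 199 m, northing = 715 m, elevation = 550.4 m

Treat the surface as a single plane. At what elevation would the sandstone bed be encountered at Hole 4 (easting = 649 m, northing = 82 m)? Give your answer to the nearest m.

Two edge vectors: Hole 1→Hole 2 = (-127, 379, 121.3), Hole 1→Hole 3 = (-446, 282, 68.3).
Normal n = (Hole 1→Hole 2) × (Hole 1→Hole 3) = (-8320.9, -45425.7, 133220).
So ∂z/∂easting = −n_x/n_z = 0.06246 and ∂z/∂northing = −n_y/n_z = 0.34098.
Intercept c from Hole 1: 482.1 − 40.29 − 147.65 = 294.17.
At (649, 82): z = 40.5 + 28.0 + 294.17 = 362.7 m.

363 m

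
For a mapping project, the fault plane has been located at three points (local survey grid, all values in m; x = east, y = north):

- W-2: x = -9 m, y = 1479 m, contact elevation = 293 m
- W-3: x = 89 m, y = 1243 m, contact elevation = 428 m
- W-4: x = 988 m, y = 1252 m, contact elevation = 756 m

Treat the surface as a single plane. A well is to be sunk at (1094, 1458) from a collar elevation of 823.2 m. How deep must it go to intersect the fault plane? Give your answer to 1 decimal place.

114.4 m

Let the plane be z = a·x + b·y + c.
W-3−W-2: 98a − 236b = 135;  W-4−W-2: 997a − 227b = 463.
Solving gives a = 0.369042, b = −0.418787.
Then c = 293 − a·-9 − b·1479 = 915.71.
At (1094, 1458): z_contact = 403.73 − 610.59 + 915.71 = 708.85 m.
Depth below ground = 823.2 − 708.85 = 114.4 m.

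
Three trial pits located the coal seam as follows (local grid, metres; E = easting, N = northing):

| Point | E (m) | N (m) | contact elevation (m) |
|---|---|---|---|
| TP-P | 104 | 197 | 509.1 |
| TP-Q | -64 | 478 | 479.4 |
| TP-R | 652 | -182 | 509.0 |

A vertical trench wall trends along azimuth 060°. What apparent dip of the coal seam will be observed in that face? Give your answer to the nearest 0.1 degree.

Let the plane be z = a·E + b·N + c.
TP-Q−TP-P: −168a + 281b = −29.7;  TP-R−TP-P: 548a − 379b = −0.1.
Solving gives a = −0.12494, b = −0.18039.
Unit vector along 060° is (sin 60°, cos 60°) = (0.8660, 0.5000).
Slope in that direction = a·(0.8660) + b·(0.5000) = −0.19840.
Apparent dip = arctan|0.19840| = 11.2° (true dip is 12.4°, so apparent ≤ true as expected).

11.2°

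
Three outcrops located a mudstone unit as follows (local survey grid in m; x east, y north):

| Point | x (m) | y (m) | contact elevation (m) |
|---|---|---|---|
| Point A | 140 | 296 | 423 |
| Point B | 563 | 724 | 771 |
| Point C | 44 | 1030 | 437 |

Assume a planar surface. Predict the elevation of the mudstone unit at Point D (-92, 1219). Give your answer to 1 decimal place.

Two edge vectors: Point A→Point B = (423, 428, 348), Point A→Point C = (-96, 734, 14).
Normal n = (Point A→Point B) × (Point A→Point C) = (-249440, -39330, 351570).
So ∂z/∂x = −n_x/n_z = 0.709503 and ∂z/∂y = −n_y/n_z = 0.111870.
Intercept c from Point A: 423 − 99.33 − 33.11 = 290.56.
At (-92, 1219): z = −65.3 + 136.4 + 290.56 = 361.7 m.

361.7 m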